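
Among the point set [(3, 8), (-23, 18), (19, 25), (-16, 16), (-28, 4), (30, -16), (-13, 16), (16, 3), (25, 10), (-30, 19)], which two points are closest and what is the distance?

Computing all pairwise distances among 10 points:

d((3, 8), (-23, 18)) = 27.8568
d((3, 8), (19, 25)) = 23.3452
d((3, 8), (-16, 16)) = 20.6155
d((3, 8), (-28, 4)) = 31.257
d((3, 8), (30, -16)) = 36.1248
d((3, 8), (-13, 16)) = 17.8885
d((3, 8), (16, 3)) = 13.9284
d((3, 8), (25, 10)) = 22.0907
d((3, 8), (-30, 19)) = 34.7851
d((-23, 18), (19, 25)) = 42.5793
d((-23, 18), (-16, 16)) = 7.2801
d((-23, 18), (-28, 4)) = 14.8661
d((-23, 18), (30, -16)) = 62.9682
d((-23, 18), (-13, 16)) = 10.198
d((-23, 18), (16, 3)) = 41.7852
d((-23, 18), (25, 10)) = 48.6621
d((-23, 18), (-30, 19)) = 7.0711
d((19, 25), (-16, 16)) = 36.1386
d((19, 25), (-28, 4)) = 51.4782
d((19, 25), (30, -16)) = 42.45
d((19, 25), (-13, 16)) = 33.2415
d((19, 25), (16, 3)) = 22.2036
d((19, 25), (25, 10)) = 16.1555
d((19, 25), (-30, 19)) = 49.366
d((-16, 16), (-28, 4)) = 16.9706
d((-16, 16), (30, -16)) = 56.0357
d((-16, 16), (-13, 16)) = 3.0 <-- minimum
d((-16, 16), (16, 3)) = 34.5398
d((-16, 16), (25, 10)) = 41.4367
d((-16, 16), (-30, 19)) = 14.3178
d((-28, 4), (30, -16)) = 61.3514
d((-28, 4), (-13, 16)) = 19.2094
d((-28, 4), (16, 3)) = 44.0114
d((-28, 4), (25, 10)) = 53.3385
d((-28, 4), (-30, 19)) = 15.1327
d((30, -16), (-13, 16)) = 53.6004
d((30, -16), (16, 3)) = 23.6008
d((30, -16), (25, 10)) = 26.4764
d((30, -16), (-30, 19)) = 69.4622
d((-13, 16), (16, 3)) = 31.7805
d((-13, 16), (25, 10)) = 38.4708
d((-13, 16), (-30, 19)) = 17.2627
d((16, 3), (25, 10)) = 11.4018
d((16, 3), (-30, 19)) = 48.7032
d((25, 10), (-30, 19)) = 55.7315

Closest pair: (-16, 16) and (-13, 16) with distance 3.0

The closest pair is (-16, 16) and (-13, 16) with Euclidean distance 3.0. For 10 points, brute-force pairwise comparison is shown above. For large n, the divide-and-conquer algorithm (sort by x, recurse on halves, check the dividing strip) achieves O(n log n).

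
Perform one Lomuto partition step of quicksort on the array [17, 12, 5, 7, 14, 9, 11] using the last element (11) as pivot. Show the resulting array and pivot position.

Lomuto partition with pivot = 11:

Initial array: [17, 12, 5, 7, 14, 9, 11]

arr[0]=17 > 11: no swap
arr[1]=12 > 11: no swap
arr[2]=5 <= 11: swap with position 0, array becomes [5, 12, 17, 7, 14, 9, 11]
arr[3]=7 <= 11: swap with position 1, array becomes [5, 7, 17, 12, 14, 9, 11]
arr[4]=14 > 11: no swap
arr[5]=9 <= 11: swap with position 2, array becomes [5, 7, 9, 12, 14, 17, 11]

Place pivot at position 3: [5, 7, 9, 11, 14, 17, 12]
Pivot position: 3

After partitioning with pivot 11, the array becomes [5, 7, 9, 11, 14, 17, 12]. The pivot is placed at index 3. All elements to the left of the pivot are <= 11, and all elements to the right are > 11.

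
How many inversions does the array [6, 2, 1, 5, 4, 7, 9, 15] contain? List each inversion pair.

Finding inversions in [6, 2, 1, 5, 4, 7, 9, 15]:

(0, 1): arr[0]=6 > arr[1]=2
(0, 2): arr[0]=6 > arr[2]=1
(0, 3): arr[0]=6 > arr[3]=5
(0, 4): arr[0]=6 > arr[4]=4
(1, 2): arr[1]=2 > arr[2]=1
(3, 4): arr[3]=5 > arr[4]=4

Total inversions: 6

The array has 6 inversion(s): (0,1), (0,2), (0,3), (0,4), (1,2), (3,4). Each pair (i,j) satisfies i < j and arr[i] > arr[j].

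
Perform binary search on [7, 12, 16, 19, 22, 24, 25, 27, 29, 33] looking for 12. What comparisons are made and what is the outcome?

Binary search for 12 in [7, 12, 16, 19, 22, 24, 25, 27, 29, 33]:

lo=0, hi=9, mid=4, arr[mid]=22 -> 22 > 12, search left half
lo=0, hi=3, mid=1, arr[mid]=12 -> Found target at index 1!

Binary search finds 12 at index 1 after 2 comparisons. The search repeatedly halves the search space by comparing with the middle element.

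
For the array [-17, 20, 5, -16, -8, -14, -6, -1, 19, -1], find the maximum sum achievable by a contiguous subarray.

Using Kadane's algorithm on [-17, 20, 5, -16, -8, -14, -6, -1, 19, -1]:

Scanning through the array:
Position 1 (value 20): max_ending_here = 20, max_so_far = 20
Position 2 (value 5): max_ending_here = 25, max_so_far = 25
Position 3 (value -16): max_ending_here = 9, max_so_far = 25
Position 4 (value -8): max_ending_here = 1, max_so_far = 25
Position 5 (value -14): max_ending_here = -13, max_so_far = 25
Position 6 (value -6): max_ending_here = -6, max_so_far = 25
Position 7 (value -1): max_ending_here = -1, max_so_far = 25
Position 8 (value 19): max_ending_here = 19, max_so_far = 25
Position 9 (value -1): max_ending_here = 18, max_so_far = 25

Maximum subarray: [20, 5]
Maximum sum: 25

The maximum subarray is [20, 5] with sum 25. This subarray runs from index 1 to index 2.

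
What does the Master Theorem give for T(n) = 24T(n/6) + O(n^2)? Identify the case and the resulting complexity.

Master Theorem for T(n) = 24T(n/6) + O(n^2):

a = 24, b = 6, c = 2
log_b(a) = log_6(24) = 1.7737

Case 3: c = 2 > log_6(24) = 1.7737
T(n) = O(n^2) = O(n^2)

For T(n) = 24T(n/6) + O(n^2): log_6(24) = 1.7737. This is Case 3 of the Master Theorem (c > log_b(a), work dominated by root), giving O(n^2).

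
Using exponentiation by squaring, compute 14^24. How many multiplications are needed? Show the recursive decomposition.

Computing 14^24 by squaring (build up from 14^1; each line after the first costs one multiplication):

14^1 = 14
14^2 = (14^1)^2 = 14^2 = 196
14^3 = 14 * 14^2 = 14 * 196 = 2744
14^6 = (14^3)^2 = 2744^2 = 7529536
14^12 = (14^6)^2 = 7529536^2 = 56693912375296
14^24 = (14^12)^2 = 56693912375296^2 = 3214199700417740936751087616

Result: 3214199700417740936751087616
Multiplications needed: 5 (5 lines after 14^1)

14^24 = 3214199700417740936751087616. Using exponentiation by squaring, this requires 5 multiplications. The key idea: if the exponent is even, square the half-power; if odd, multiply by the base once.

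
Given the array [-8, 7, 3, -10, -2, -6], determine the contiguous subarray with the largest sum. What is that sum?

Using Kadane's algorithm on [-8, 7, 3, -10, -2, -6]:

Scanning through the array:
Position 1 (value 7): max_ending_here = 7, max_so_far = 7
Position 2 (value 3): max_ending_here = 10, max_so_far = 10
Position 3 (value -10): max_ending_here = 0, max_so_far = 10
Position 4 (value -2): max_ending_here = -2, max_so_far = 10
Position 5 (value -6): max_ending_here = -6, max_so_far = 10

Maximum subarray: [7, 3]
Maximum sum: 10

The maximum subarray is [7, 3] with sum 10. This subarray runs from index 1 to index 2.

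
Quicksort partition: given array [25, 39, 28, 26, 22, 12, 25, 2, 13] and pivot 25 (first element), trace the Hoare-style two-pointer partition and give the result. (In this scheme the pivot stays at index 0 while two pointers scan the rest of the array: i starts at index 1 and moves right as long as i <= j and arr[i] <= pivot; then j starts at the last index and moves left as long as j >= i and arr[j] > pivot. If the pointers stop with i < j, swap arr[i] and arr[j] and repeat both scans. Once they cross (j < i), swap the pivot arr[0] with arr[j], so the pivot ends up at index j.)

Hoare-style two-pointer partition with pivot = 25:

Initial array: [25, 39, 28, 26, 22, 12, 25, 2, 13]

Pointers start at i = 1, j = 8.
i stops at index 1 (arr[1]=39 > 25), j stops at index 8 (arr[8]=13 <= 25): swap arr[1] and arr[8], array becomes [25, 13, 28, 26, 22, 12, 25, 2, 39]
i stops at index 2 (arr[2]=28 > 25), j stops at index 7 (arr[7]=2 <= 25): swap arr[2] and arr[7], array becomes [25, 13, 2, 26, 22, 12, 25, 28, 39]
i stops at index 3 (arr[3]=26 > 25), j stops at index 6 (arr[6]=25 <= 25): swap arr[3] and arr[6], array becomes [25, 13, 2, 25, 22, 12, 26, 28, 39]
i ends at 6, j ends at 5: the pointers have crossed (j < i), so scanning stops.

Swap pivot arr[0] with arr[5] to place pivot at position 5: [12, 13, 2, 25, 22, 25, 26, 28, 39]
Pivot position: 5

After partitioning with pivot 25, the array becomes [12, 13, 2, 25, 22, 25, 26, 28, 39]. The pivot is placed at index 5. All elements to the left of the pivot are <= 25, and all elements to the right are > 25.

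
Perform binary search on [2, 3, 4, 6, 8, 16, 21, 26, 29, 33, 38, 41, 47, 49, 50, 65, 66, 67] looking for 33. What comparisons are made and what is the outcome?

Binary search for 33 in [2, 3, 4, 6, 8, 16, 21, 26, 29, 33, 38, 41, 47, 49, 50, 65, 66, 67]:

lo=0, hi=17, mid=8, arr[mid]=29 -> 29 < 33, search right half
lo=9, hi=17, mid=13, arr[mid]=49 -> 49 > 33, search left half
lo=9, hi=12, mid=10, arr[mid]=38 -> 38 > 33, search left half
lo=9, hi=9, mid=9, arr[mid]=33 -> Found target at index 9!

Binary search finds 33 at index 9 after 4 comparisons. The search repeatedly halves the search space by comparing with the middle element.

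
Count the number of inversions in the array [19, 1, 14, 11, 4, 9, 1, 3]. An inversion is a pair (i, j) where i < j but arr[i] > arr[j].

Finding inversions in [19, 1, 14, 11, 4, 9, 1, 3]:

(0, 1): arr[0]=19 > arr[1]=1
(0, 2): arr[0]=19 > arr[2]=14
(0, 3): arr[0]=19 > arr[3]=11
(0, 4): arr[0]=19 > arr[4]=4
(0, 5): arr[0]=19 > arr[5]=9
(0, 6): arr[0]=19 > arr[6]=1
(0, 7): arr[0]=19 > arr[7]=3
(2, 3): arr[2]=14 > arr[3]=11
(2, 4): arr[2]=14 > arr[4]=4
(2, 5): arr[2]=14 > arr[5]=9
(2, 6): arr[2]=14 > arr[6]=1
(2, 7): arr[2]=14 > arr[7]=3
(3, 4): arr[3]=11 > arr[4]=4
(3, 5): arr[3]=11 > arr[5]=9
(3, 6): arr[3]=11 > arr[6]=1
(3, 7): arr[3]=11 > arr[7]=3
(4, 6): arr[4]=4 > arr[6]=1
(4, 7): arr[4]=4 > arr[7]=3
(5, 6): arr[5]=9 > arr[6]=1
(5, 7): arr[5]=9 > arr[7]=3

Total inversions: 20

The array has 20 inversion(s): (0,1), (0,2), (0,3), (0,4), (0,5), (0,6), (0,7), (2,3), (2,4), (2,5), (2,6), (2,7), (3,4), (3,5), (3,6), (3,7), (4,6), (4,7), (5,6), (5,7). Each pair (i,j) satisfies i < j and arr[i] > arr[j].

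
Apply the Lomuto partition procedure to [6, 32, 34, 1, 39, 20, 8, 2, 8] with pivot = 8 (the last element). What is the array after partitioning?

Lomuto partition with pivot = 8:

Initial array: [6, 32, 34, 1, 39, 20, 8, 2, 8]

arr[0]=6 <= 8: swap with position 0, array becomes [6, 32, 34, 1, 39, 20, 8, 2, 8]
arr[1]=32 > 8: no swap
arr[2]=34 > 8: no swap
arr[3]=1 <= 8: swap with position 1, array becomes [6, 1, 34, 32, 39, 20, 8, 2, 8]
arr[4]=39 > 8: no swap
arr[5]=20 > 8: no swap
arr[6]=8 <= 8: swap with position 2, array becomes [6, 1, 8, 32, 39, 20, 34, 2, 8]
arr[7]=2 <= 8: swap with position 3, array becomes [6, 1, 8, 2, 39, 20, 34, 32, 8]

Place pivot at position 4: [6, 1, 8, 2, 8, 20, 34, 32, 39]
Pivot position: 4

After partitioning with pivot 8, the array becomes [6, 1, 8, 2, 8, 20, 34, 32, 39]. The pivot is placed at index 4. All elements to the left of the pivot are <= 8, and all elements to the right are > 8.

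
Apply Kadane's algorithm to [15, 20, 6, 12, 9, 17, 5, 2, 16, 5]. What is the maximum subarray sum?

Using Kadane's algorithm on [15, 20, 6, 12, 9, 17, 5, 2, 16, 5]:

Scanning through the array:
Position 1 (value 20): max_ending_here = 35, max_so_far = 35
Position 2 (value 6): max_ending_here = 41, max_so_far = 41
Position 3 (value 12): max_ending_here = 53, max_so_far = 53
Position 4 (value 9): max_ending_here = 62, max_so_far = 62
Position 5 (value 17): max_ending_here = 79, max_so_far = 79
Position 6 (value 5): max_ending_here = 84, max_so_far = 84
Position 7 (value 2): max_ending_here = 86, max_so_far = 86
Position 8 (value 16): max_ending_here = 102, max_so_far = 102
Position 9 (value 5): max_ending_here = 107, max_so_far = 107

Maximum subarray: [15, 20, 6, 12, 9, 17, 5, 2, 16, 5]
Maximum sum: 107

The maximum subarray is [15, 20, 6, 12, 9, 17, 5, 2, 16, 5] with sum 107. This subarray runs from index 0 to index 9.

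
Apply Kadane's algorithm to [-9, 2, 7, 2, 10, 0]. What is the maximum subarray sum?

Using Kadane's algorithm on [-9, 2, 7, 2, 10, 0]:

Scanning through the array:
Position 1 (value 2): max_ending_here = 2, max_so_far = 2
Position 2 (value 7): max_ending_here = 9, max_so_far = 9
Position 3 (value 2): max_ending_here = 11, max_so_far = 11
Position 4 (value 10): max_ending_here = 21, max_so_far = 21
Position 5 (value 0): max_ending_here = 21, max_so_far = 21

Maximum subarray: [2, 7, 2, 10]
Maximum sum: 21

The maximum subarray is [2, 7, 2, 10] with sum 21. This subarray runs from index 1 to index 4.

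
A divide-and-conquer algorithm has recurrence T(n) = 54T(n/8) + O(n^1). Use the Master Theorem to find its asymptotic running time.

Master Theorem for T(n) = 54T(n/8) + O(n^1):

a = 54, b = 8, c = 1
log_b(a) = log_8(54) = 1.9183

Case 1: c = 1 < log_8(54) = 1.9183
T(n) = O(n^(log_8 54))

For T(n) = 54T(n/8) + O(n^1): log_8(54) = 1.9183. This is Case 1 of the Master Theorem (c < log_b(a), work dominated by leaves), giving O(n^(log_8 54)).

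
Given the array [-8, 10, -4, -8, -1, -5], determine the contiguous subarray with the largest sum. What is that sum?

Using Kadane's algorithm on [-8, 10, -4, -8, -1, -5]:

Scanning through the array:
Position 1 (value 10): max_ending_here = 10, max_so_far = 10
Position 2 (value -4): max_ending_here = 6, max_so_far = 10
Position 3 (value -8): max_ending_here = -2, max_so_far = 10
Position 4 (value -1): max_ending_here = -1, max_so_far = 10
Position 5 (value -5): max_ending_here = -5, max_so_far = 10

Maximum subarray: [10]
Maximum sum: 10

The maximum subarray is [10] with sum 10. This subarray runs from index 1 to index 1.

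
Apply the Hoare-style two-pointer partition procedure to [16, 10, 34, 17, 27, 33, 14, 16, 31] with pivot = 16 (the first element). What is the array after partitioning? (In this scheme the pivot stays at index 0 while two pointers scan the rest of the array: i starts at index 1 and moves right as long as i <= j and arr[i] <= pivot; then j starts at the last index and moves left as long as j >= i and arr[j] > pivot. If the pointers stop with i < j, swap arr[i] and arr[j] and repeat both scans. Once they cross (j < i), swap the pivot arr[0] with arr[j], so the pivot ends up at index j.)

Hoare-style two-pointer partition with pivot = 16:

Initial array: [16, 10, 34, 17, 27, 33, 14, 16, 31]

Pointers start at i = 1, j = 8.
i stops at index 2 (arr[2]=34 > 16), j stops at index 7 (arr[7]=16 <= 16): swap arr[2] and arr[7], array becomes [16, 10, 16, 17, 27, 33, 14, 34, 31]
i stops at index 3 (arr[3]=17 > 16), j stops at index 6 (arr[6]=14 <= 16): swap arr[3] and arr[6], array becomes [16, 10, 16, 14, 27, 33, 17, 34, 31]
i ends at 4, j ends at 3: the pointers have crossed (j < i), so scanning stops.

Swap pivot arr[0] with arr[3] to place pivot at position 3: [14, 10, 16, 16, 27, 33, 17, 34, 31]
Pivot position: 3

After partitioning with pivot 16, the array becomes [14, 10, 16, 16, 27, 33, 17, 34, 31]. The pivot is placed at index 3. All elements to the left of the pivot are <= 16, and all elements to the right are > 16.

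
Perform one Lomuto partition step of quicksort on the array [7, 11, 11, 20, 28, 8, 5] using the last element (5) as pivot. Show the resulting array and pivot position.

Lomuto partition with pivot = 5:

Initial array: [7, 11, 11, 20, 28, 8, 5]

arr[0]=7 > 5: no swap
arr[1]=11 > 5: no swap
arr[2]=11 > 5: no swap
arr[3]=20 > 5: no swap
arr[4]=28 > 5: no swap
arr[5]=8 > 5: no swap

Place pivot at position 0: [5, 11, 11, 20, 28, 8, 7]
Pivot position: 0

After partitioning with pivot 5, the array becomes [5, 11, 11, 20, 28, 8, 7]. The pivot is placed at index 0. All elements to the left of the pivot are <= 5, and all elements to the right are > 5.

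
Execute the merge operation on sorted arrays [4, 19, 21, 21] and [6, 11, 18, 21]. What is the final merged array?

Merging process:

Compare 4 vs 6: take 4 from left. Merged: [4]
Compare 19 vs 6: take 6 from right. Merged: [4, 6]
Compare 19 vs 11: take 11 from right. Merged: [4, 6, 11]
Compare 19 vs 18: take 18 from right. Merged: [4, 6, 11, 18]
Compare 19 vs 21: take 19 from left. Merged: [4, 6, 11, 18, 19]
Compare 21 vs 21: take 21 from left. Merged: [4, 6, 11, 18, 19, 21]
Compare 21 vs 21: take 21 from left. Merged: [4, 6, 11, 18, 19, 21, 21]
Append remaining from right: [21]. Merged: [4, 6, 11, 18, 19, 21, 21, 21]

Final merged array: [4, 6, 11, 18, 19, 21, 21, 21]
Total comparisons: 7

The merged array is [4, 6, 11, 18, 19, 21, 21, 21], requiring 7 comparisons. The merge step runs in O(n) time where n is the total number of elements.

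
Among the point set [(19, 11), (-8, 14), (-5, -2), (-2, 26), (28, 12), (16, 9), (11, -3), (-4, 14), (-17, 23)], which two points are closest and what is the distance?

Computing all pairwise distances among 9 points:

d((19, 11), (-8, 14)) = 27.1662
d((19, 11), (-5, -2)) = 27.2947
d((19, 11), (-2, 26)) = 25.807
d((19, 11), (28, 12)) = 9.0554
d((19, 11), (16, 9)) = 3.6056 <-- minimum
d((19, 11), (11, -3)) = 16.1245
d((19, 11), (-4, 14)) = 23.1948
d((19, 11), (-17, 23)) = 37.9473
d((-8, 14), (-5, -2)) = 16.2788
d((-8, 14), (-2, 26)) = 13.4164
d((-8, 14), (28, 12)) = 36.0555
d((-8, 14), (16, 9)) = 24.5153
d((-8, 14), (11, -3)) = 25.4951
d((-8, 14), (-4, 14)) = 4.0
d((-8, 14), (-17, 23)) = 12.7279
d((-5, -2), (-2, 26)) = 28.1603
d((-5, -2), (28, 12)) = 35.8469
d((-5, -2), (16, 9)) = 23.7065
d((-5, -2), (11, -3)) = 16.0312
d((-5, -2), (-4, 14)) = 16.0312
d((-5, -2), (-17, 23)) = 27.7308
d((-2, 26), (28, 12)) = 33.1059
d((-2, 26), (16, 9)) = 24.7588
d((-2, 26), (11, -3)) = 31.7805
d((-2, 26), (-4, 14)) = 12.1655
d((-2, 26), (-17, 23)) = 15.2971
d((28, 12), (16, 9)) = 12.3693
d((28, 12), (11, -3)) = 22.6716
d((28, 12), (-4, 14)) = 32.0624
d((28, 12), (-17, 23)) = 46.3249
d((16, 9), (11, -3)) = 13.0
d((16, 9), (-4, 14)) = 20.6155
d((16, 9), (-17, 23)) = 35.8469
d((11, -3), (-4, 14)) = 22.6716
d((11, -3), (-17, 23)) = 38.2099
d((-4, 14), (-17, 23)) = 15.8114

Closest pair: (19, 11) and (16, 9) with distance 3.6056

The closest pair is (19, 11) and (16, 9) with Euclidean distance 3.6056. For 9 points, brute-force pairwise comparison is shown above. For large n, the divide-and-conquer algorithm (sort by x, recurse on halves, check the dividing strip) achieves O(n log n).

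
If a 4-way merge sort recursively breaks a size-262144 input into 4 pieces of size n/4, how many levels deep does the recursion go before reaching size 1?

For divide and conquer with division factor 4:

Problem sizes at each level:
Level 0: 262144
Level 1: 65536
Level 2: 16384
Level 3: 4096
Level 4: 1024
Level 5: 256
Level 6: 64
Level 7: 16
Level 8: 4
Level 9: 1

The root is level 0 and the size-1 base case is level 9 (the tree spans levels 0 through 9, i.e. 10 levels counting the root), so the depth is the number of divisions: log_4(262144) = 9

The recursion tree depth is log_4(262144) = 9. At each level, the problem size is divided by 4, so it takes 9 divisions to reduce to a base case of size 1. The algorithm makes 4 recursive calls at each level.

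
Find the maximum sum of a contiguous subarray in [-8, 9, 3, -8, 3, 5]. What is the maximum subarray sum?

Using Kadane's algorithm on [-8, 9, 3, -8, 3, 5]:

Scanning through the array:
Position 1 (value 9): max_ending_here = 9, max_so_far = 9
Position 2 (value 3): max_ending_here = 12, max_so_far = 12
Position 3 (value -8): max_ending_here = 4, max_so_far = 12
Position 4 (value 3): max_ending_here = 7, max_so_far = 12
Position 5 (value 5): max_ending_here = 12, max_so_far = 12

Maximum subarray: [9, 3]
Maximum sum: 12

The maximum subarray is [9, 3] with sum 12. This subarray runs from index 1 to index 2.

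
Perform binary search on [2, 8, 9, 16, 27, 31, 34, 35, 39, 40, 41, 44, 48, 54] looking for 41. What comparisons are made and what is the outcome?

Binary search for 41 in [2, 8, 9, 16, 27, 31, 34, 35, 39, 40, 41, 44, 48, 54]:

lo=0, hi=13, mid=6, arr[mid]=34 -> 34 < 41, search right half
lo=7, hi=13, mid=10, arr[mid]=41 -> Found target at index 10!

Binary search finds 41 at index 10 after 2 comparisons. The search repeatedly halves the search space by comparing with the middle element.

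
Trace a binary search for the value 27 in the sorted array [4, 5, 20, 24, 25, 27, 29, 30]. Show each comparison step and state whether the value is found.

Binary search for 27 in [4, 5, 20, 24, 25, 27, 29, 30]:

lo=0, hi=7, mid=3, arr[mid]=24 -> 24 < 27, search right half
lo=4, hi=7, mid=5, arr[mid]=27 -> Found target at index 5!

Binary search finds 27 at index 5 after 2 comparisons. The search repeatedly halves the search space by comparing with the middle element.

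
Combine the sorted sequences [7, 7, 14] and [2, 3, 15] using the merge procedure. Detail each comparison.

Merging process:

Compare 7 vs 2: take 2 from right. Merged: [2]
Compare 7 vs 3: take 3 from right. Merged: [2, 3]
Compare 7 vs 15: take 7 from left. Merged: [2, 3, 7]
Compare 7 vs 15: take 7 from left. Merged: [2, 3, 7, 7]
Compare 14 vs 15: take 14 from left. Merged: [2, 3, 7, 7, 14]
Append remaining from right: [15]. Merged: [2, 3, 7, 7, 14, 15]

Final merged array: [2, 3, 7, 7, 14, 15]
Total comparisons: 5

The merged array is [2, 3, 7, 7, 14, 15], requiring 5 comparisons. The merge step runs in O(n) time where n is the total number of elements.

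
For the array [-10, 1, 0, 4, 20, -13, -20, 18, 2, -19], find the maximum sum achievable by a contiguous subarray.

Using Kadane's algorithm on [-10, 1, 0, 4, 20, -13, -20, 18, 2, -19]:

Scanning through the array:
Position 1 (value 1): max_ending_here = 1, max_so_far = 1
Position 2 (value 0): max_ending_here = 1, max_so_far = 1
Position 3 (value 4): max_ending_here = 5, max_so_far = 5
Position 4 (value 20): max_ending_here = 25, max_so_far = 25
Position 5 (value -13): max_ending_here = 12, max_so_far = 25
Position 6 (value -20): max_ending_here = -8, max_so_far = 25
Position 7 (value 18): max_ending_here = 18, max_so_far = 25
Position 8 (value 2): max_ending_here = 20, max_so_far = 25
Position 9 (value -19): max_ending_here = 1, max_so_far = 25

Maximum subarray: [1, 0, 4, 20]
Maximum sum: 25

The maximum subarray is [1, 0, 4, 20] with sum 25. This subarray runs from index 1 to index 4.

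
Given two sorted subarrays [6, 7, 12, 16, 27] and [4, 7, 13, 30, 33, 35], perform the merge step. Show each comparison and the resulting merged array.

Merging process:

Compare 6 vs 4: take 4 from right. Merged: [4]
Compare 6 vs 7: take 6 from left. Merged: [4, 6]
Compare 7 vs 7: take 7 from left. Merged: [4, 6, 7]
Compare 12 vs 7: take 7 from right. Merged: [4, 6, 7, 7]
Compare 12 vs 13: take 12 from left. Merged: [4, 6, 7, 7, 12]
Compare 16 vs 13: take 13 from right. Merged: [4, 6, 7, 7, 12, 13]
Compare 16 vs 30: take 16 from left. Merged: [4, 6, 7, 7, 12, 13, 16]
Compare 27 vs 30: take 27 from left. Merged: [4, 6, 7, 7, 12, 13, 16, 27]
Append remaining from right: [30, 33, 35]. Merged: [4, 6, 7, 7, 12, 13, 16, 27, 30, 33, 35]

Final merged array: [4, 6, 7, 7, 12, 13, 16, 27, 30, 33, 35]
Total comparisons: 8

The merged array is [4, 6, 7, 7, 12, 13, 16, 27, 30, 33, 35], requiring 8 comparisons. The merge step runs in O(n) time where n is the total number of elements.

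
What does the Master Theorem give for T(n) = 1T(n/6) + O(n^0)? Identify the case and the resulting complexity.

Master Theorem for T(n) = 1T(n/6) + O(n^0):

a = 1, b = 6, c = 0
log_b(a) = log_6(1) = 0.0000

Case 2: c = 0 = log_6(1) = 0.0000
T(n) = O(n^0 log n) = O(log n)

For T(n) = 1T(n/6) + O(n^0): log_6(1) = 0.0000. This is Case 2 of the Master Theorem (c = log_b(a), equal work at all levels), giving O(log n).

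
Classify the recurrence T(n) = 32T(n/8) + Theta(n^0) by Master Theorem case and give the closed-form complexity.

Master Theorem for T(n) = 32T(n/8) + O(n^0):

a = 32, b = 8, c = 0
log_b(a) = log_8(32) = 1.6667

Case 1: c = 0 < log_8(32) = 1.6667
T(n) = O(n^(log_8 32))

For T(n) = 32T(n/8) + O(n^0): log_8(32) = 1.6667. This is Case 1 of the Master Theorem (c < log_b(a), work dominated by leaves), giving O(n^(log_8 32)).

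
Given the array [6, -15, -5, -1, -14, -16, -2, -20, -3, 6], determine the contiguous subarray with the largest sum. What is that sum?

Using Kadane's algorithm on [6, -15, -5, -1, -14, -16, -2, -20, -3, 6]:

Scanning through the array:
Position 1 (value -15): max_ending_here = -9, max_so_far = 6
Position 2 (value -5): max_ending_here = -5, max_so_far = 6
Position 3 (value -1): max_ending_here = -1, max_so_far = 6
Position 4 (value -14): max_ending_here = -14, max_so_far = 6
Position 5 (value -16): max_ending_here = -16, max_so_far = 6
Position 6 (value -2): max_ending_here = -2, max_so_far = 6
Position 7 (value -20): max_ending_here = -20, max_so_far = 6
Position 8 (value -3): max_ending_here = -3, max_so_far = 6
Position 9 (value 6): max_ending_here = 6, max_so_far = 6

Maximum subarray: [6]
Maximum sum: 6

The maximum subarray is [6] with sum 6. This subarray runs from index 0 to index 0.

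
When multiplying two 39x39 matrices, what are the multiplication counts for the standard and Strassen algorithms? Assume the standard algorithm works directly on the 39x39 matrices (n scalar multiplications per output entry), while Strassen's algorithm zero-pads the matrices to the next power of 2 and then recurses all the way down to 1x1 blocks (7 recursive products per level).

Matrix multiplication for 39x39 matrices:

Strassen's algorithm requires power-of-2 dimensions. Pad 39x39 to 64x64 (next power of 2).

Standard algorithm: 39^3 = 59319 multiplications
Strassen's algorithm: 7^(log2(64)) = 7^6 = 117649 multiplications
Difference: 59319 - 117649 = -58330 (Strassen uses MORE here due to padding overhead — for small or just-over-power-of-2 n, padding can outweigh the per-level savings)

Standard: 59319 multiplications (39^3). Strassen: 117649 multiplications (7^6, after padding to 64x64). Strassen reduces 8 recursive multiplications to 7 at each level.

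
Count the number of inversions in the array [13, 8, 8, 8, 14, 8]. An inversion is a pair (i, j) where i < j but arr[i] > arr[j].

Finding inversions in [13, 8, 8, 8, 14, 8]:

(0, 1): arr[0]=13 > arr[1]=8
(0, 2): arr[0]=13 > arr[2]=8
(0, 3): arr[0]=13 > arr[3]=8
(0, 5): arr[0]=13 > arr[5]=8
(4, 5): arr[4]=14 > arr[5]=8

Total inversions: 5

The array has 5 inversion(s): (0,1), (0,2), (0,3), (0,5), (4,5). Each pair (i,j) satisfies i < j and arr[i] > arr[j].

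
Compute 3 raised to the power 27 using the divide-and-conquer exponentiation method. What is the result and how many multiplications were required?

Computing 3^27 by squaring (build up from 3^1; each line after the first costs one multiplication):

3^1 = 3
3^2 = (3^1)^2 = 3^2 = 9
3^3 = 3 * 3^2 = 3 * 9 = 27
3^6 = (3^3)^2 = 27^2 = 729
3^12 = (3^6)^2 = 729^2 = 531441
3^13 = 3 * 3^12 = 3 * 531441 = 1594323
3^26 = (3^13)^2 = 1594323^2 = 2541865828329
3^27 = 3 * 3^26 = 3 * 2541865828329 = 7625597484987

Result: 7625597484987
Multiplications needed: 7 (7 lines after 3^1)

3^27 = 7625597484987. Using exponentiation by squaring, this requires 7 multiplications. The key idea: if the exponent is even, square the half-power; if odd, multiply by the base once.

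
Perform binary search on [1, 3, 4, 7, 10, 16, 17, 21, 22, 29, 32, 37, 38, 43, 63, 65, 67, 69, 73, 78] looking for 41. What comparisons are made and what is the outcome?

Binary search for 41 in [1, 3, 4, 7, 10, 16, 17, 21, 22, 29, 32, 37, 38, 43, 63, 65, 67, 69, 73, 78]:

lo=0, hi=19, mid=9, arr[mid]=29 -> 29 < 41, search right half
lo=10, hi=19, mid=14, arr[mid]=63 -> 63 > 41, search left half
lo=10, hi=13, mid=11, arr[mid]=37 -> 37 < 41, search right half
lo=12, hi=13, mid=12, arr[mid]=38 -> 38 < 41, search right half
lo=13, hi=13, mid=13, arr[mid]=43 -> 43 > 41, search left half
lo=13 > hi=12, target 41 not found

Binary search determines that 41 is not in the array after 5 comparisons. The search space was exhausted without finding the target.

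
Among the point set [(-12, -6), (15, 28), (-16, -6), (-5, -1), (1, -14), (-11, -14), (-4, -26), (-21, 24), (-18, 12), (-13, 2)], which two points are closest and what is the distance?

Computing all pairwise distances among 10 points:

d((-12, -6), (15, 28)) = 43.4166
d((-12, -6), (-16, -6)) = 4.0 <-- minimum
d((-12, -6), (-5, -1)) = 8.6023
d((-12, -6), (1, -14)) = 15.2643
d((-12, -6), (-11, -14)) = 8.0623
d((-12, -6), (-4, -26)) = 21.5407
d((-12, -6), (-21, 24)) = 31.3209
d((-12, -6), (-18, 12)) = 18.9737
d((-12, -6), (-13, 2)) = 8.0623
d((15, 28), (-16, -6)) = 46.0109
d((15, 28), (-5, -1)) = 35.2278
d((15, 28), (1, -14)) = 44.2719
d((15, 28), (-11, -14)) = 49.3964
d((15, 28), (-4, -26)) = 57.2451
d((15, 28), (-21, 24)) = 36.2215
d((15, 28), (-18, 12)) = 36.6742
d((15, 28), (-13, 2)) = 38.2099
d((-16, -6), (-5, -1)) = 12.083
d((-16, -6), (1, -14)) = 18.7883
d((-16, -6), (-11, -14)) = 9.434
d((-16, -6), (-4, -26)) = 23.3238
d((-16, -6), (-21, 24)) = 30.4138
d((-16, -6), (-18, 12)) = 18.1108
d((-16, -6), (-13, 2)) = 8.544
d((-5, -1), (1, -14)) = 14.3178
d((-5, -1), (-11, -14)) = 14.3178
d((-5, -1), (-4, -26)) = 25.02
d((-5, -1), (-21, 24)) = 29.6816
d((-5, -1), (-18, 12)) = 18.3848
d((-5, -1), (-13, 2)) = 8.544
d((1, -14), (-11, -14)) = 12.0
d((1, -14), (-4, -26)) = 13.0
d((1, -14), (-21, 24)) = 43.909
d((1, -14), (-18, 12)) = 32.2025
d((1, -14), (-13, 2)) = 21.2603
d((-11, -14), (-4, -26)) = 13.8924
d((-11, -14), (-21, 24)) = 39.2938
d((-11, -14), (-18, 12)) = 26.9258
d((-11, -14), (-13, 2)) = 16.1245
d((-4, -26), (-21, 24)) = 52.811
d((-4, -26), (-18, 12)) = 40.4969
d((-4, -26), (-13, 2)) = 29.4109
d((-21, 24), (-18, 12)) = 12.3693
d((-21, 24), (-13, 2)) = 23.4094
d((-18, 12), (-13, 2)) = 11.1803

Closest pair: (-12, -6) and (-16, -6) with distance 4.0

The closest pair is (-12, -6) and (-16, -6) with Euclidean distance 4.0. For 10 points, brute-force pairwise comparison is shown above. For large n, the divide-and-conquer algorithm (sort by x, recurse on halves, check the dividing strip) achieves O(n log n).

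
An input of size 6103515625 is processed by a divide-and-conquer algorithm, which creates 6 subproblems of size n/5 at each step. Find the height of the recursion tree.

For divide and conquer with division factor 5:

Problem sizes at each level:
Level 0: 6103515625
Level 1: 1220703125
Level 2: 244140625
Level 3: 48828125
Level 4: 9765625
Level 5: 1953125
Level 6: 390625
Level 7: 78125
Level 8: 15625
Level 9: 3125
Level 10: 625
Level 11: 125
Level 12: 25
Level 13: 5
Level 14: 1

The root is level 0 and the size-1 base case is level 14 (the tree spans levels 0 through 14, i.e. 15 levels counting the root), so the depth is the number of divisions: log_5(6103515625) = 14

The recursion tree depth is log_5(6103515625) = 14. At each level, the problem size is divided by 5, so it takes 14 divisions to reduce to a base case of size 1. The algorithm makes 6 recursive calls at each level.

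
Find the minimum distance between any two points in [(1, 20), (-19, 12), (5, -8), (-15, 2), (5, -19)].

Computing all pairwise distances among 5 points:

d((1, 20), (-19, 12)) = 21.5407
d((1, 20), (5, -8)) = 28.2843
d((1, 20), (-15, 2)) = 24.0832
d((1, 20), (5, -19)) = 39.2046
d((-19, 12), (5, -8)) = 31.241
d((-19, 12), (-15, 2)) = 10.7703 <-- minimum
d((-19, 12), (5, -19)) = 39.2046
d((5, -8), (-15, 2)) = 22.3607
d((5, -8), (5, -19)) = 11.0
d((-15, 2), (5, -19)) = 29.0

Closest pair: (-19, 12) and (-15, 2) with distance 10.7703

The closest pair is (-19, 12) and (-15, 2) with Euclidean distance 10.7703. For 5 points, brute-force pairwise comparison is shown above. For large n, the divide-and-conquer algorithm (sort by x, recurse on halves, check the dividing strip) achieves O(n log n).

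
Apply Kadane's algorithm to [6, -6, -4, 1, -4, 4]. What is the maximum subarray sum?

Using Kadane's algorithm on [6, -6, -4, 1, -4, 4]:

Scanning through the array:
Position 1 (value -6): max_ending_here = 0, max_so_far = 6
Position 2 (value -4): max_ending_here = -4, max_so_far = 6
Position 3 (value 1): max_ending_here = 1, max_so_far = 6
Position 4 (value -4): max_ending_here = -3, max_so_far = 6
Position 5 (value 4): max_ending_here = 4, max_so_far = 6

Maximum subarray: [6]
Maximum sum: 6

The maximum subarray is [6] with sum 6. This subarray runs from index 0 to index 0.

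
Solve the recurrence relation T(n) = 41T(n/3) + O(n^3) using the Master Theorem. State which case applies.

Master Theorem for T(n) = 41T(n/3) + O(n^3):

a = 41, b = 3, c = 3
log_b(a) = log_3(41) = 3.3802

Case 1: c = 3 < log_3(41) = 3.3802
T(n) = O(n^(log_3 41))

For T(n) = 41T(n/3) + O(n^3): log_3(41) = 3.3802. This is Case 1 of the Master Theorem (c < log_b(a), work dominated by leaves), giving O(n^(log_3 41)).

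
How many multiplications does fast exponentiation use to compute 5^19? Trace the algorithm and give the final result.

Computing 5^19 by squaring (build up from 5^1; each line after the first costs one multiplication):

5^1 = 5
5^2 = (5^1)^2 = 5^2 = 25
5^4 = (5^2)^2 = 25^2 = 625
5^8 = (5^4)^2 = 625^2 = 390625
5^9 = 5 * 5^8 = 5 * 390625 = 1953125
5^18 = (5^9)^2 = 1953125^2 = 3814697265625
5^19 = 5 * 5^18 = 5 * 3814697265625 = 19073486328125

Result: 19073486328125
Multiplications needed: 6 (6 lines after 5^1)

5^19 = 19073486328125. Using exponentiation by squaring, this requires 6 multiplications. The key idea: if the exponent is even, square the half-power; if odd, multiply by the base once.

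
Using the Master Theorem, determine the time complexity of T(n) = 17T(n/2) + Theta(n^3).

Master Theorem for T(n) = 17T(n/2) + O(n^3):

a = 17, b = 2, c = 3
log_b(a) = log_2(17) = 4.0875

Case 1: c = 3 < log_2(17) = 4.0875
T(n) = O(n^(log_2 17))

For T(n) = 17T(n/2) + O(n^3): log_2(17) = 4.0875. This is Case 1 of the Master Theorem (c < log_b(a), work dominated by leaves), giving O(n^(log_2 17)).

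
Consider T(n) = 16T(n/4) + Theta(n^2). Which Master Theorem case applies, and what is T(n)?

Master Theorem for T(n) = 16T(n/4) + O(n^2):

a = 16, b = 4, c = 2
log_b(a) = log_4(16) = 2.0000

Case 2: c = 2 = log_4(16) = 2.0000
T(n) = O(n^2 log n) = O(n^2 log n)

For T(n) = 16T(n/4) + O(n^2): log_4(16) = 2.0000. This is Case 2 of the Master Theorem (c = log_b(a), equal work at all levels), giving O(n^2 log n).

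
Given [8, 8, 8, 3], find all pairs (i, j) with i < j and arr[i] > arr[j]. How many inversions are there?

Finding inversions in [8, 8, 8, 3]:

(0, 3): arr[0]=8 > arr[3]=3
(1, 3): arr[1]=8 > arr[3]=3
(2, 3): arr[2]=8 > arr[3]=3

Total inversions: 3

The array has 3 inversion(s): (0,3), (1,3), (2,3). Each pair (i,j) satisfies i < j and arr[i] > arr[j].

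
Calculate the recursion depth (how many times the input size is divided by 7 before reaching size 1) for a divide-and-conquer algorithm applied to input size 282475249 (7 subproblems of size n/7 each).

For divide and conquer with division factor 7:

Problem sizes at each level:
Level 0: 282475249
Level 1: 40353607
Level 2: 5764801
Level 3: 823543
Level 4: 117649
Level 5: 16807
Level 6: 2401
Level 7: 343
Level 8: 49
Level 9: 7
Level 10: 1

The root is level 0 and the size-1 base case is level 10 (the tree spans levels 0 through 10, i.e. 11 levels counting the root), so the depth is the number of divisions: log_7(282475249) = 10

The recursion tree depth is log_7(282475249) = 10. At each level, the problem size is divided by 7, so it takes 10 divisions to reduce to a base case of size 1. The algorithm makes 7 recursive calls at each level.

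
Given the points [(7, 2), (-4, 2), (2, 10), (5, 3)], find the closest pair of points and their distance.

Computing all pairwise distances among 4 points:

d((7, 2), (-4, 2)) = 11.0
d((7, 2), (2, 10)) = 9.434
d((7, 2), (5, 3)) = 2.2361 <-- minimum
d((-4, 2), (2, 10)) = 10.0
d((-4, 2), (5, 3)) = 9.0554
d((2, 10), (5, 3)) = 7.6158

Closest pair: (7, 2) and (5, 3) with distance 2.2361

The closest pair is (7, 2) and (5, 3) with Euclidean distance 2.2361. For 4 points, brute-force pairwise comparison is shown above. For large n, the divide-and-conquer algorithm (sort by x, recurse on halves, check the dividing strip) achieves O(n log n).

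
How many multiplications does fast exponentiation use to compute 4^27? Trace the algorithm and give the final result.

Computing 4^27 by squaring (build up from 4^1; each line after the first costs one multiplication):

4^1 = 4
4^2 = (4^1)^2 = 4^2 = 16
4^3 = 4 * 4^2 = 4 * 16 = 64
4^6 = (4^3)^2 = 64^2 = 4096
4^12 = (4^6)^2 = 4096^2 = 16777216
4^13 = 4 * 4^12 = 4 * 16777216 = 67108864
4^26 = (4^13)^2 = 67108864^2 = 4503599627370496
4^27 = 4 * 4^26 = 4 * 4503599627370496 = 18014398509481984

Result: 18014398509481984
Multiplications needed: 7 (7 lines after 4^1)

4^27 = 18014398509481984. Using exponentiation by squaring, this requires 7 multiplications. The key idea: if the exponent is even, square the half-power; if odd, multiply by the base once.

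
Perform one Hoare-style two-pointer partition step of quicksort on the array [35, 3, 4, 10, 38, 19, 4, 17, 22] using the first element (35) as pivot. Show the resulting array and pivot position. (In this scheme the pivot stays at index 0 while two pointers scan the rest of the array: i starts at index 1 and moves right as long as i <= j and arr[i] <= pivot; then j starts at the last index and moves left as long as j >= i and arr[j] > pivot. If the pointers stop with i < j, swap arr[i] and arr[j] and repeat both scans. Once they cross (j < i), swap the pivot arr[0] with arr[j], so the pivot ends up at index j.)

Hoare-style two-pointer partition with pivot = 35:

Initial array: [35, 3, 4, 10, 38, 19, 4, 17, 22]

Pointers start at i = 1, j = 8.
i stops at index 4 (arr[4]=38 > 35), j stops at index 8 (arr[8]=22 <= 35): swap arr[4] and arr[8], array becomes [35, 3, 4, 10, 22, 19, 4, 17, 38]
i ends at 8, j ends at 7: the pointers have crossed (j < i), so scanning stops.

Swap pivot arr[0] with arr[7] to place pivot at position 7: [17, 3, 4, 10, 22, 19, 4, 35, 38]
Pivot position: 7

After partitioning with pivot 35, the array becomes [17, 3, 4, 10, 22, 19, 4, 35, 38]. The pivot is placed at index 7. All elements to the left of the pivot are <= 35, and all elements to the right are > 35.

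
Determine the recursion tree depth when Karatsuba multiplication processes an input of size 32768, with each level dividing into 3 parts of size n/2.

For divide and conquer with division factor 2:

Problem sizes at each level:
Level 0: 32768
Level 1: 16384
Level 2: 8192
Level 3: 4096
Level 4: 2048
Level 5: 1024
Level 6: 512
Level 7: 256
Level 8: 128
Level 9: 64
Level 10: 32
Level 11: 16
Level 12: 8
Level 13: 4
Level 14: 2
Level 15: 1

The root is level 0 and the size-1 base case is level 15 (the tree spans levels 0 through 15, i.e. 16 levels counting the root), so the depth is the number of divisions: log_2(32768) = 15

The recursion tree depth is log_2(32768) = 15. At each level, the problem size is divided by 2, so it takes 15 divisions to reduce to a base case of size 1. The algorithm makes 3 recursive calls at each level.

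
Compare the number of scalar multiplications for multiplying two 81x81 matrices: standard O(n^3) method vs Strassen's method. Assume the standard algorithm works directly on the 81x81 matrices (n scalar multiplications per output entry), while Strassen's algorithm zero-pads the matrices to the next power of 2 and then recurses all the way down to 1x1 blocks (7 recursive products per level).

Matrix multiplication for 81x81 matrices:

Strassen's algorithm requires power-of-2 dimensions. Pad 81x81 to 128x128 (next power of 2).

Standard algorithm: 81^3 = 531441 multiplications
Strassen's algorithm: 7^(log2(128)) = 7^7 = 823543 multiplications
Difference: 531441 - 823543 = -292102 (Strassen uses MORE here due to padding overhead — for small or just-over-power-of-2 n, padding can outweigh the per-level savings)

Standard: 531441 multiplications (81^3). Strassen: 823543 multiplications (7^7, after padding to 128x128). Strassen reduces 8 recursive multiplications to 7 at each level.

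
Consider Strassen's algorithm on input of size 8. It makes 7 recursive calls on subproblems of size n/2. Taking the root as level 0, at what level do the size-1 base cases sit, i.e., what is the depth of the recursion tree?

For divide and conquer with division factor 2:

Problem sizes at each level:
Level 0: 8
Level 1: 4
Level 2: 2
Level 3: 1

The root is level 0 and the size-1 base case is level 3 (the tree spans levels 0 through 3, i.e. 4 levels counting the root), so the depth is the number of divisions: log_2(8) = 3

The recursion tree depth is log_2(8) = 3. At each level, the problem size is divided by 2, so it takes 3 divisions to reduce to a base case of size 1. The algorithm makes 7 recursive calls at each level.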